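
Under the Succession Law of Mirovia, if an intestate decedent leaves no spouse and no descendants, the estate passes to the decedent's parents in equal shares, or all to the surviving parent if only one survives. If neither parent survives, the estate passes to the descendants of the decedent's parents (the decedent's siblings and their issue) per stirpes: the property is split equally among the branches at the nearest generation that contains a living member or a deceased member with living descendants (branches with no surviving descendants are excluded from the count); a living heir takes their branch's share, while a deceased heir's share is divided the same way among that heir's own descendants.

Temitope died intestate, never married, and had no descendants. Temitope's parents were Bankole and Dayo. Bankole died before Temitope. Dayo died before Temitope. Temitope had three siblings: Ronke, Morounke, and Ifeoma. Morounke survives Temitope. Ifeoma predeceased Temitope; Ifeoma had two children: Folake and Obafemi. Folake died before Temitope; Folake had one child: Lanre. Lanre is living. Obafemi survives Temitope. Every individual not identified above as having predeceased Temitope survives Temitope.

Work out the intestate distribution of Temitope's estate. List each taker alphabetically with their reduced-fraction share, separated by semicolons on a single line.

Lanre 1/6; Morounke 1/3; Obafemi 1/6; Ronke 1/3

Neither parent survives and there are no descendants, so the estate passes to Temitope's siblings and their issue per stirpes.
The estate is divided into 3 equal shares of 1/3 among Ronke, Morounke, Ifeoma.
Ronke is living and takes 1/3.
Morounke is living and takes 1/3.
Ifeoma predeceased; the 1/3 allotted to Ifeoma's branch passes to Ifeoma's issue by representation.
The 1/3 is divided into 2 equal shares of 1/6 among Folake, Obafemi.
Folake predeceased; the 1/6 allotted to Folake's branch passes to Folake's issue by representation.
Lanre is the sole taker at this level and receives the full 1/6.
Obafemi is living and takes 1/6.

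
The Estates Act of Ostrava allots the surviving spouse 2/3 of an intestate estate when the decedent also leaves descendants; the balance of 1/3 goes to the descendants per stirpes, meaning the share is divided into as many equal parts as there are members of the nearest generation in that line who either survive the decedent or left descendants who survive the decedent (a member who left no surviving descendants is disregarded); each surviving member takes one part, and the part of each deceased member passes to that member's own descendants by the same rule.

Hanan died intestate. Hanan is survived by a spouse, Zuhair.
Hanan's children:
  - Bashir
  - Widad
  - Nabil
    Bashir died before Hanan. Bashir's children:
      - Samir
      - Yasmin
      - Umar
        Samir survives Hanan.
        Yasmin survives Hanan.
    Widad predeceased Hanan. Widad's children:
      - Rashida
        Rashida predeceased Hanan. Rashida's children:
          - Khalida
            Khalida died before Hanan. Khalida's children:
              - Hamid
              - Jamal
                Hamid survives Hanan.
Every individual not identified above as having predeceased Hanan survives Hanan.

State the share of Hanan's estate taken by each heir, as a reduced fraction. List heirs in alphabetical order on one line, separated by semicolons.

Hamid 1/18; Jamal 1/18; Nabil 1/9; Samir 1/27; Umar 1/27; Yasmin 1/27; Zuhair 2/3

Zuhair, as surviving spouse, takes 2/3.
The remaining 1/3 passes to Hanan's descendants per stirpes.
The 1/3 is divided into 3 equal shares of 1/9 among Bashir, Widad, Nabil.
Bashir predeceased; the 1/9 allotted to Bashir's branch passes to Bashir's issue by representation.
The 1/9 is divided into 3 equal shares of 1/27 among Samir, Yasmin, Umar.
Samir is living and takes 1/27.
Yasmin is living and takes 1/27.
Umar is living and takes 1/27.
Widad predeceased; the 1/9 allotted to Widad's branch passes to Widad's issue by representation.
Rashida's line is the sole branch at this level, so the full 1/9 passes to Rashida's issue by representation.
Khalida's line is the sole branch at this level, so the full 1/9 passes to Khalida's issue by representation.
The 1/9 is divided into 2 equal shares of 1/18 among Hamid, Jamal.
Hamid is living and takes 1/18.
Jamal is living and takes 1/18.
Nabil is living and takes 1/9.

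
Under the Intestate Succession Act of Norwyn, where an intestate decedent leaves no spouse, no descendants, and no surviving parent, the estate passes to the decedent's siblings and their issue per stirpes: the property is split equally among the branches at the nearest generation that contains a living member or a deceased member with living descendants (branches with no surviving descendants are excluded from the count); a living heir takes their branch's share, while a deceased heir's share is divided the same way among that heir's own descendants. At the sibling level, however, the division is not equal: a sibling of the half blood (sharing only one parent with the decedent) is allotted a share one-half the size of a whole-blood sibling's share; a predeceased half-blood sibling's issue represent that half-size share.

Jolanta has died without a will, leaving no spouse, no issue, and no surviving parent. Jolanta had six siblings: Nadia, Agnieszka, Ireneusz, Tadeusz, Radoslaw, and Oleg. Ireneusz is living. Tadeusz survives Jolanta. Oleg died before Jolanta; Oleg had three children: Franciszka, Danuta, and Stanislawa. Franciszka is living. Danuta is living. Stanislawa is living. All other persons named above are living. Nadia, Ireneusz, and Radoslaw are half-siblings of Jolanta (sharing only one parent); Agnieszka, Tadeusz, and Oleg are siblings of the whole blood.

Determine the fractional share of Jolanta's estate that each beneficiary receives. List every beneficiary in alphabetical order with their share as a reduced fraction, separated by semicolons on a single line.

Agnieszka 2/9; Danuta 2/27; Franciszka 2/27; Ireneusz 1/9; Nadia 1/9; Radoslaw 1/9; Stanislawa 2/27; Tadeusz 2/9

No spouse, descendants, or parent survives, so the estate passes to Jolanta's siblings per stirpes.
Half-blood siblings count for one-half the weight of whole-blood siblings at the initial division.
Dividing 1 in proportion to weights (total weight 9/2): Nadia (weight 1/2) → 1/9; Agnieszka (weight 1) → 2/9; Ireneusz (weight 1/2) → 1/9; Tadeusz (weight 1) → 2/9; Radoslaw (weight 1/2) → 1/9; Oleg (weight 1) → 2/9.
Nadia is living and takes 1/9.
Agnieszka is living and takes 2/9.
Ireneusz is living and takes 1/9.
Tadeusz is living and takes 2/9.
Radoslaw is living and takes 1/9.
Oleg predeceased; the 2/9 allotted to Oleg's branch passes to Oleg's issue by representation.
The 2/9 is divided into 3 equal shares of 2/27 among Franciszka, Danuta, Stanislawa.
Franciszka is living and takes 2/27.
Danuta is living and takes 2/27.
Stanislawa is living and takes 2/27.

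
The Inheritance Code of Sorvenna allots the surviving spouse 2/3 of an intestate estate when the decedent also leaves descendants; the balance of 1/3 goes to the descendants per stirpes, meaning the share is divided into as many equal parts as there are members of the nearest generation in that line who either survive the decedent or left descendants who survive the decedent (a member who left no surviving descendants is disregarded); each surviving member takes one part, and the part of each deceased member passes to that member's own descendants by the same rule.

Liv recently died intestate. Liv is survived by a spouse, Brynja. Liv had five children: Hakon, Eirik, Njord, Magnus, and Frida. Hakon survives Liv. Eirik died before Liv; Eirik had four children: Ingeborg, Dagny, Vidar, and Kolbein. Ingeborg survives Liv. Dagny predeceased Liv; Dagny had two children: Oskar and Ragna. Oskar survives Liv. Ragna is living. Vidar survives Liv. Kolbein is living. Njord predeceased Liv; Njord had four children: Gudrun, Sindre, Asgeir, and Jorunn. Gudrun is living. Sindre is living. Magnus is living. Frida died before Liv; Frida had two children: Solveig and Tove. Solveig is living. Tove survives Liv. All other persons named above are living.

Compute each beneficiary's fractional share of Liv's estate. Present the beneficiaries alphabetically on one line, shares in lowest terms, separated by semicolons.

Brynja, as surviving spouse, takes 2/3.
The remaining 1/3 passes to Liv's descendants per stirpes.
The 1/3 is divided into 5 equal shares of 1/15 among Hakon, Eirik, Njord, Magnus, Frida.
Hakon is living and takes 1/15.
Eirik predeceased; the 1/15 allotted to Eirik's branch passes to Eirik's issue by representation.
The 1/15 is divided into 4 equal shares of 1/60 among Ingeborg, Dagny, Vidar, Kolbein.
Ingeborg is living and takes 1/60.
Dagny predeceased; the 1/60 allotted to Dagny's branch passes to Dagny's issue by representation.
The 1/60 is divided into 2 equal shares of 1/120 among Oskar, Ragna.
Oskar is living and takes 1/120.
Ragna is living and takes 1/120.
Vidar is living and takes 1/60.
Kolbein is living and takes 1/60.
Njord predeceased; the 1/15 allotted to Njord's branch passes to Njord's issue by representation.
The 1/15 is divided into 4 equal shares of 1/60 among Gudrun, Sindre, Asgeir, Jorunn.
Gudrun is living and takes 1/60.
Sindre is living and takes 1/60.
Asgeir is living and takes 1/60.
Jorunn is living and takes 1/60.
Magnus is living and takes 1/15.
Frida predeceased; the 1/15 allotted to Frida's branch passes to Frida's issue by representation.
The 1/15 is divided into 2 equal shares of 1/30 among Solveig, Tove.
Solveig is living and takes 1/30.
Tove is living and takes 1/30.

Asgeir 1/60; Brynja 2/3; Gudrun 1/60; Hakon 1/15; Ingeborg 1/60; Jorunn 1/60; Kolbein 1/60; Magnus 1/15; Oskar 1/120; Ragna 1/120; Sindre 1/60; Solveig 1/30; Tove 1/30; Vidar 1/60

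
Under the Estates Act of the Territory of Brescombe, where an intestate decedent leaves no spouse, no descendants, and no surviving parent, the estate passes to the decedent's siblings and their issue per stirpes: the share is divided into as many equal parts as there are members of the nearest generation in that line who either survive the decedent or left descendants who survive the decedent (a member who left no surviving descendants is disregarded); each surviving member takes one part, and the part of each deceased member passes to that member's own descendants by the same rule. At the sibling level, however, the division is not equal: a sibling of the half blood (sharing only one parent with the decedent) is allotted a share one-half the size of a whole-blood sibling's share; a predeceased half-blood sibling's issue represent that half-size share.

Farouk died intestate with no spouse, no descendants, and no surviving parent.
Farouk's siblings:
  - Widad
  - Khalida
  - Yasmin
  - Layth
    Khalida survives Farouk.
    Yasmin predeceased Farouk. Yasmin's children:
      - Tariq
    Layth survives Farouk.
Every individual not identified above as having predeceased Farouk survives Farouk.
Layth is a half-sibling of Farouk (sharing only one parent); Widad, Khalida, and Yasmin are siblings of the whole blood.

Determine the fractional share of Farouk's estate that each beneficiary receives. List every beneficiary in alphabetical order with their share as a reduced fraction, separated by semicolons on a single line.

Khalida 2/7; Layth 1/7; Tariq 2/7; Widad 2/7

No spouse, descendants, or parent survives, so the estate passes to Farouk's siblings per stirpes.
Half-blood siblings count for one-half the weight of whole-blood siblings at the initial division.
Dividing 1 in proportion to weights (total weight 7/2): Widad (weight 1) → 2/7; Khalida (weight 1) → 2/7; Yasmin (weight 1) → 2/7; Layth (weight 1/2) → 1/7.
Widad is living and takes 2/7.
Khalida is living and takes 2/7.
Yasmin predeceased; the 2/7 allotted to Yasmin's branch passes to Yasmin's issue by representation.
Tariq is the sole taker at this level and receives the full 2/7.
Layth is living and takes 1/7.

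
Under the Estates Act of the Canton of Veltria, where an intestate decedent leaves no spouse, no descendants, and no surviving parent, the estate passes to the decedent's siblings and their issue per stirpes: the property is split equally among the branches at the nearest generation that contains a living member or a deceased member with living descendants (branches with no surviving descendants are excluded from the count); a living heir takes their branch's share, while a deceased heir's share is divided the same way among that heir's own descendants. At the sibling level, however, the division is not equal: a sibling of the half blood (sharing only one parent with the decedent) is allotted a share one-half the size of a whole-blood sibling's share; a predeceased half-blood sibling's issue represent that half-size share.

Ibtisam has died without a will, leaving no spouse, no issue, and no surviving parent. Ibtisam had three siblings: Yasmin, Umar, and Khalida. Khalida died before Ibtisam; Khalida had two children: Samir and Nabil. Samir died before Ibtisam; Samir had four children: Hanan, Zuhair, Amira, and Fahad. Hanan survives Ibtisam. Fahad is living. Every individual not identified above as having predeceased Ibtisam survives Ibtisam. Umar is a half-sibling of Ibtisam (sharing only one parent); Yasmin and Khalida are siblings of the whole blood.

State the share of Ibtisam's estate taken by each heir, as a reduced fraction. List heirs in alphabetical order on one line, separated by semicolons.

No spouse, descendants, or parent survives, so the estate passes to Ibtisam's siblings per stirpes.
Half-blood siblings count for one-half the weight of whole-blood siblings at the initial division.
Dividing 1 in proportion to weights (total weight 5/2): Yasmin (weight 1) → 2/5; Umar (weight 1/2) → 1/5; Khalida (weight 1) → 2/5.
Yasmin is living and takes 2/5.
Umar is living and takes 1/5.
Khalida predeceased; the 2/5 allotted to Khalida's branch passes to Khalida's issue by representation.
The 2/5 is divided into 2 equal shares of 1/5 among Samir, Nabil.
Samir predeceased; the 1/5 allotted to Samir's branch passes to Samir's issue by representation.
The 1/5 is divided into 4 equal shares of 1/20 among Hanan, Zuhair, Amira, Fahad.
Hanan is living and takes 1/20.
Zuhair is living and takes 1/20.
Amira is living and takes 1/20.
Fahad is living and takes 1/20.
Nabil is living and takes 1/5.

Amira 1/20; Fahad 1/20; Hanan 1/20; Nabil 1/5; Umar 1/5; Yasmin 2/5; Zuhair 1/20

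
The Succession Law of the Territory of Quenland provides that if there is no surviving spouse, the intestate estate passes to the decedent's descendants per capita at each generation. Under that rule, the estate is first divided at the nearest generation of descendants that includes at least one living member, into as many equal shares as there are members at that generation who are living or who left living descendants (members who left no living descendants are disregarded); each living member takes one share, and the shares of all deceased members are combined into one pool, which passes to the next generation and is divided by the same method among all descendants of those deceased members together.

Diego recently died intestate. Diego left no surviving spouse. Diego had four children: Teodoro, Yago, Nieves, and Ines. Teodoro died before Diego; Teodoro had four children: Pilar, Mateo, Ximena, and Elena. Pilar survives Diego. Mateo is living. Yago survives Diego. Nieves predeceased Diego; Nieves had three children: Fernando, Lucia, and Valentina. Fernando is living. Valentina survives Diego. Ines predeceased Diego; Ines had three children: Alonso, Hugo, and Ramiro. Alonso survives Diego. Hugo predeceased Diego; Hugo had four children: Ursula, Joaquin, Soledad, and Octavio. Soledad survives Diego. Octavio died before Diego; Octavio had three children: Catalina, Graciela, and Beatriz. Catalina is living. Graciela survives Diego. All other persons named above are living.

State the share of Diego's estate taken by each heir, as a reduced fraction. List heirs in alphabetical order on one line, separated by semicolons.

There is no surviving spouse, so the entire estate passes to Diego's descendants per capita at each generation.
At generation 1 (Teodoro, Yago, Nieves, Ines) there are 4 shares of (1)/4 = 1/4 each.
Living: Yago — each takes 1/4.
Deceased: Teodoro, Nieves, and Ines. Their combined 3/4 is pooled and carried to generation 2.
At generation 2 (Pilar, Mateo, Ximena, Elena, Fernando, Lucia, Valentina, Alonso, Hugo, Ramiro) there are 10 shares of (3/4)/10 = 3/40 each.
Living: Pilar, Mateo, Ximena, Elena, Fernando, Lucia, Valentina, Alonso, and Ramiro — each takes 3/40.
Deceased: Hugo. That 3/40 share is carried to generation 3.
At generation 3 (Ursula, Joaquin, Soledad, Octavio) there are 4 shares of (3/40)/4 = 3/160 each.
Living: Ursula, Joaquin, and Soledad — each takes 3/160.
Deceased: Octavio. That 3/160 share is carried to generation 4.
At generation 4 (Catalina, Graciela, Beatriz) there are 3 shares of (3/160)/3 = 1/160 each.
Living: Catalina, Graciela, and Beatriz — each takes 1/160.

Alonso 3/40; Beatriz 1/160; Catalina 1/160; Elena 3/40; Fernando 3/40; Graciela 1/160; Joaquin 3/160; Lucia 3/40; Mateo 3/40; Pilar 3/40; Ramiro 3/40; Soledad 3/160; Ursula 3/160; Valentina 3/40; Ximena 3/40; Yago 1/4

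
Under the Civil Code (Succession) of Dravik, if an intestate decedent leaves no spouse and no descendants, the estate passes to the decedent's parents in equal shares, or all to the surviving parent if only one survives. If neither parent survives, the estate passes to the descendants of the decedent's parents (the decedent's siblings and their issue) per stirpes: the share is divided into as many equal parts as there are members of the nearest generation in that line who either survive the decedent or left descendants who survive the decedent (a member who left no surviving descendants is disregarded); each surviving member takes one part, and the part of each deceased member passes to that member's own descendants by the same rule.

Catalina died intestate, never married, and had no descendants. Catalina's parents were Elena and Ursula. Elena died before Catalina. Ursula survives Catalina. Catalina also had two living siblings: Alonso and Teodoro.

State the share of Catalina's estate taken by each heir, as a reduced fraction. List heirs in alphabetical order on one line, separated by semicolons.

Ursula 1

Only one parent, Ursula, survives, so Ursula takes the entire estate. The siblings take nothing because a surviving parent has priority.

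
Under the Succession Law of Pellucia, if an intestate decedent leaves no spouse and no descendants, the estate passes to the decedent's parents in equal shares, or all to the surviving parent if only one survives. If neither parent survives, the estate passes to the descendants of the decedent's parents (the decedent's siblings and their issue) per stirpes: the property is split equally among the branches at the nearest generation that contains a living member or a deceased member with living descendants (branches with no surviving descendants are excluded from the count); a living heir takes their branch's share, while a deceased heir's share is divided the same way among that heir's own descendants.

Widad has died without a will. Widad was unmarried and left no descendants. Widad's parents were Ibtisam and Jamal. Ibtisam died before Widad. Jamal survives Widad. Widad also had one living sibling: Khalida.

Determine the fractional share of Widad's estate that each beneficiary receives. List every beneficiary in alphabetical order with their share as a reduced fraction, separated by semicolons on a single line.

Only one parent, Jamal, survives, so Jamal takes the entire estate. The siblings take nothing because a surviving parent has priority.

Jamal 1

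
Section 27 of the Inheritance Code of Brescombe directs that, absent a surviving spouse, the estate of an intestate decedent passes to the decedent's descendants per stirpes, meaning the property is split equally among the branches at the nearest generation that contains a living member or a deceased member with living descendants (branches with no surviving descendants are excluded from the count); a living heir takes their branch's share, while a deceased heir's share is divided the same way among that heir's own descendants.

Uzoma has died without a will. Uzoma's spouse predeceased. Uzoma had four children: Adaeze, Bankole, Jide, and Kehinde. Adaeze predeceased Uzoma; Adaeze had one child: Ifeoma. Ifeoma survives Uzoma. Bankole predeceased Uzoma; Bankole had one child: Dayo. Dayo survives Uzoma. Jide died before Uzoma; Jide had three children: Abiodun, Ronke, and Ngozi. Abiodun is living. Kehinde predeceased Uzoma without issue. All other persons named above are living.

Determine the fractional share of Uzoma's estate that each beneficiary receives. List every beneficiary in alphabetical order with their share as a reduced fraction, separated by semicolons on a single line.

Abiodun 1/9; Dayo 1/3; Ifeoma 1/3; Ngozi 1/9; Ronke 1/9

There is no surviving spouse, so the entire estate passes to Uzoma's descendants per stirpes.
Kehinde left no surviving issue, so that branch lapses and is disregarded.
The estate is divided into 3 equal shares of 1/3 among Adaeze, Bankole, Jide.
Adaeze predeceased; the 1/3 allotted to Adaeze's branch passes to Adaeze's issue by representation.
Ifeoma is the sole taker at this level and receives the full 1/3.
Bankole predeceased; the 1/3 allotted to Bankole's branch passes to Bankole's issue by representation.
Dayo is the sole taker at this level and receives the full 1/3.
Jide predeceased; the 1/3 allotted to Jide's branch passes to Jide's issue by representation.
The 1/3 is divided into 3 equal shares of 1/9 among Abiodun, Ronke, Ngozi.
Abiodun is living and takes 1/9.
Ronke is living and takes 1/9.
Ngozi is living and takes 1/9.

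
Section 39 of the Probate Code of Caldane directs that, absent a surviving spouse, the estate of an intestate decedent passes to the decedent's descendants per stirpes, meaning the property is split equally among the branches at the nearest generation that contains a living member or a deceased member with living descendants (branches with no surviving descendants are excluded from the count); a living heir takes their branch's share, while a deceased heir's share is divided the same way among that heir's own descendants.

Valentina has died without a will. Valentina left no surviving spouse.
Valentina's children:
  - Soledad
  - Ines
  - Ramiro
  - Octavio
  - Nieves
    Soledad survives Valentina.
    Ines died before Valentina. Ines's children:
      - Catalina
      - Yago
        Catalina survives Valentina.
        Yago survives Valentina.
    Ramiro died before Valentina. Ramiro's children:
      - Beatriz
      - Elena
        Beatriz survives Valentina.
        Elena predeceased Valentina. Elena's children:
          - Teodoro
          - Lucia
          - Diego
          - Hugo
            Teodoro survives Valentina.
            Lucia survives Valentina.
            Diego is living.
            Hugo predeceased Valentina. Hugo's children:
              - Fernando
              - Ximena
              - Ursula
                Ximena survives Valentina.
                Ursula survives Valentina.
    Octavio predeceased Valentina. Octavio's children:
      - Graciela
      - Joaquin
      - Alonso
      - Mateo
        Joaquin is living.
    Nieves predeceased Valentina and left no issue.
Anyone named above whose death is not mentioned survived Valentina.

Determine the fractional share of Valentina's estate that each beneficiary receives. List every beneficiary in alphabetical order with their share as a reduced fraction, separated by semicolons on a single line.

Alonso 1/16; Beatriz 1/8; Catalina 1/8; Diego 1/32; Fernando 1/96; Graciela 1/16; Joaquin 1/16; Lucia 1/32; Mateo 1/16; Soledad 1/4; Teodoro 1/32; Ursula 1/96; Ximena 1/96; Yago 1/8

There is no surviving spouse, so the entire estate passes to Valentina's descendants per stirpes.
Nieves left no surviving issue, so that branch lapses and is disregarded.
The estate is divided into 4 equal shares of 1/4 among Soledad, Ines, Ramiro, Octavio.
Soledad is living and takes 1/4.
Ines predeceased; the 1/4 allotted to Ines's branch passes to Ines's issue by representation.
The 1/4 is divided into 2 equal shares of 1/8 among Catalina, Yago.
Catalina is living and takes 1/8.
Yago is living and takes 1/8.
Ramiro predeceased; the 1/4 allotted to Ramiro's branch passes to Ramiro's issue by representation.
The 1/4 is divided into 2 equal shares of 1/8 among Beatriz, Elena.
Beatriz is living and takes 1/8.
Elena predeceased; the 1/8 allotted to Elena's branch passes to Elena's issue by representation.
The 1/8 is divided into 4 equal shares of 1/32 among Teodoro, Lucia, Diego, Hugo.
Teodoro is living and takes 1/32.
Lucia is living and takes 1/32.
Diego is living and takes 1/32.
Hugo predeceased; the 1/32 allotted to Hugo's branch passes to Hugo's issue by representation.
The 1/32 is divided into 3 equal shares of 1/96 among Fernando, Ximena, Ursula.
Fernando is living and takes 1/96.
Ximena is living and takes 1/96.
Ursula is living and takes 1/96.
Octavio predeceased; the 1/4 allotted to Octavio's branch passes to Octavio's issue by representation.
The 1/4 is divided into 4 equal shares of 1/16 among Graciela, Joaquin, Alonso, Mateo.
Graciela is living and takes 1/16.
Joaquin is living and takes 1/16.
Alonso is living and takes 1/16.
Mateo is living and takes 1/16.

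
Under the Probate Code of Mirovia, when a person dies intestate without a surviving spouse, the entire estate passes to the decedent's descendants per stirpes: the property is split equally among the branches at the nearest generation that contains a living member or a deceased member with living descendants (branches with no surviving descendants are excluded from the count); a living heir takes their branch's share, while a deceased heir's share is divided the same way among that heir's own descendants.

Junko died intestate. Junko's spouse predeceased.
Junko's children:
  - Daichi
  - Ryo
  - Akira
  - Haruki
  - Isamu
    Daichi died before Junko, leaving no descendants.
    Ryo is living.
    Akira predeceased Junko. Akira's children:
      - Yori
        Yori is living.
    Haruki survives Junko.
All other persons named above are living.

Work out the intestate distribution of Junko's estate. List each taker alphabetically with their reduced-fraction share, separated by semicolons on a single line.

There is no surviving spouse, so the entire estate passes to Junko's descendants per stirpes.
Daichi left no surviving issue, so that branch lapses and is disregarded.
The estate is divided into 4 equal shares of 1/4 among Ryo, Akira, Haruki, Isamu.
Ryo is living and takes 1/4.
Akira predeceased; the 1/4 allotted to Akira's branch passes to Akira's issue by representation.
Yori is the sole taker at this level and receives the full 1/4.
Haruki is living and takes 1/4.
Isamu is living and takes 1/4.

Haruki 1/4; Isamu 1/4; Ryo 1/4; Yori 1/4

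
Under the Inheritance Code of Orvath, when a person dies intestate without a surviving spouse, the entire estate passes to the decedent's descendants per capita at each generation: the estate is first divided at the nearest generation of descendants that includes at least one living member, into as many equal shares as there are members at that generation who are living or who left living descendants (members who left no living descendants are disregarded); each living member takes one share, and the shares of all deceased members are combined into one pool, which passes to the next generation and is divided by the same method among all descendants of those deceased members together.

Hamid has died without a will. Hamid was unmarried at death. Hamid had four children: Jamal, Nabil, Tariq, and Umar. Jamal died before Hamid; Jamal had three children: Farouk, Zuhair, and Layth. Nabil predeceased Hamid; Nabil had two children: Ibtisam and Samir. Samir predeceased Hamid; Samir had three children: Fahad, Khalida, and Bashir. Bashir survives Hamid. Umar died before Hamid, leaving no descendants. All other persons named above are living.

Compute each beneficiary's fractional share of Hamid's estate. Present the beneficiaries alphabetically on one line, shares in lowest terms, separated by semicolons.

Bashir 2/45; Fahad 2/45; Farouk 2/15; Ibtisam 2/15; Khalida 2/45; Layth 2/15; Tariq 1/3; Zuhair 2/15

There is no surviving spouse, so the entire estate passes to Hamid's descendants per capita at each generation.
At generation 1 (Jamal, Nabil, Tariq) there are 3 shares of (1)/3 = 1/3 each.
Living: Tariq — each takes 1/3.
Deceased: Jamal and Nabil. Their combined 2/3 is pooled and carried to generation 2.
At generation 2 (Farouk, Zuhair, Layth, Ibtisam, Samir) there are 5 shares of (2/3)/5 = 2/15 each.
Living: Farouk, Zuhair, Layth, and Ibtisam — each takes 2/15.
Deceased: Samir. That 2/15 share is carried to generation 3.
At generation 3 (Fahad, Khalida, Bashir) there are 3 shares of (2/15)/3 = 2/45 each.
Living: Fahad, Khalida, and Bashir — each takes 2/45.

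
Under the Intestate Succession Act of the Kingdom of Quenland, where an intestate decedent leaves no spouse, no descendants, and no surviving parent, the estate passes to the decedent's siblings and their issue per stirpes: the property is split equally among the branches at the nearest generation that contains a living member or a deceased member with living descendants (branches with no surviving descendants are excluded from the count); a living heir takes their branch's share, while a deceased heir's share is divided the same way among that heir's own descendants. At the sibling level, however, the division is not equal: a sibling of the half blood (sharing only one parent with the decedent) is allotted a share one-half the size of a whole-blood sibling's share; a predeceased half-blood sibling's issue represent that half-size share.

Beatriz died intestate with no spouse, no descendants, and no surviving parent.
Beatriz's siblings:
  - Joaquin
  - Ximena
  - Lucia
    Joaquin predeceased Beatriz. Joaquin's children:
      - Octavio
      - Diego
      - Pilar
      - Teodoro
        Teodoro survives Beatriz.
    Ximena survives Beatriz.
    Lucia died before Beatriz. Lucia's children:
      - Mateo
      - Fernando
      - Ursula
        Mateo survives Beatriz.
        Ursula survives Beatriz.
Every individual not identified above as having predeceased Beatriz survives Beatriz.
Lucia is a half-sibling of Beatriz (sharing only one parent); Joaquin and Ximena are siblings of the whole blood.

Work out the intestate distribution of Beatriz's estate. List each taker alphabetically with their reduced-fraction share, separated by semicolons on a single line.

No spouse, descendants, or parent survives, so the estate passes to Beatriz's siblings per stirpes.
Half-blood siblings count for one-half the weight of whole-blood siblings at the initial division.
Dividing 1 in proportion to weights (total weight 5/2): Joaquin (weight 1) → 2/5; Ximena (weight 1) → 2/5; Lucia (weight 1/2) → 1/5.
Joaquin predeceased; the 2/5 allotted to Joaquin's branch passes to Joaquin's issue by representation.
The 2/5 is divided into 4 equal shares of 1/10 among Octavio, Diego, Pilar, Teodoro.
Octavio is living and takes 1/10.
Diego is living and takes 1/10.
Pilar is living and takes 1/10.
Teodoro is living and takes 1/10.
Ximena is living and takes 2/5.
Lucia predeceased; the 1/5 allotted to Lucia's branch passes to Lucia's issue by representation.
The 1/5 is divided into 3 equal shares of 1/15 among Mateo, Fernando, Ursula.
Mateo is living and takes 1/15.
Fernando is living and takes 1/15.
Ursula is living and takes 1/15.

Diego 1/10; Fernando 1/15; Mateo 1/15; Octavio 1/10; Pilar 1/10; Teodoro 1/10; Ursula 1/15; Ximena 2/5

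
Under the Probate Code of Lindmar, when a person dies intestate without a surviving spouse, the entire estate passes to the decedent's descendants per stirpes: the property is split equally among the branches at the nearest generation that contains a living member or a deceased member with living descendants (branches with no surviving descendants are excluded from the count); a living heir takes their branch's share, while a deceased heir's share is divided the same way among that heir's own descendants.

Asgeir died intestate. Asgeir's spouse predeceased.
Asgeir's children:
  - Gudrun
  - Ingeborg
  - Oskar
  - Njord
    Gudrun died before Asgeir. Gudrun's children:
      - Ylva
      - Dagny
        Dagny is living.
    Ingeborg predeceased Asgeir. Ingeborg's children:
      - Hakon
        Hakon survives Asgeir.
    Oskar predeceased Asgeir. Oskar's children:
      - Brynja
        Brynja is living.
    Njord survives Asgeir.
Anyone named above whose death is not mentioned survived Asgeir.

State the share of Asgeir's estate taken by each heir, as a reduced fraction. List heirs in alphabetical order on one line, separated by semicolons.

There is no surviving spouse, so the entire estate passes to Asgeir's descendants per stirpes.
The estate is divided into 4 equal shares of 1/4 among Gudrun, Ingeborg, Oskar, Njord.
Gudrun predeceased; the 1/4 allotted to Gudrun's branch passes to Gudrun's issue by representation.
The 1/4 is divided into 2 equal shares of 1/8 among Ylva, Dagny.
Ylva is living and takes 1/8.
Dagny is living and takes 1/8.
Ingeborg predeceased; the 1/4 allotted to Ingeborg's branch passes to Ingeborg's issue by representation.
Hakon is the sole taker at this level and receives the full 1/4.
Oskar predeceased; the 1/4 allotted to Oskar's branch passes to Oskar's issue by representation.
Brynja is the sole taker at this level and receives the full 1/4.
Njord is living and takes 1/4.

Brynja 1/4; Dagny 1/8; Hakon 1/4; Njord 1/4; Ylva 1/8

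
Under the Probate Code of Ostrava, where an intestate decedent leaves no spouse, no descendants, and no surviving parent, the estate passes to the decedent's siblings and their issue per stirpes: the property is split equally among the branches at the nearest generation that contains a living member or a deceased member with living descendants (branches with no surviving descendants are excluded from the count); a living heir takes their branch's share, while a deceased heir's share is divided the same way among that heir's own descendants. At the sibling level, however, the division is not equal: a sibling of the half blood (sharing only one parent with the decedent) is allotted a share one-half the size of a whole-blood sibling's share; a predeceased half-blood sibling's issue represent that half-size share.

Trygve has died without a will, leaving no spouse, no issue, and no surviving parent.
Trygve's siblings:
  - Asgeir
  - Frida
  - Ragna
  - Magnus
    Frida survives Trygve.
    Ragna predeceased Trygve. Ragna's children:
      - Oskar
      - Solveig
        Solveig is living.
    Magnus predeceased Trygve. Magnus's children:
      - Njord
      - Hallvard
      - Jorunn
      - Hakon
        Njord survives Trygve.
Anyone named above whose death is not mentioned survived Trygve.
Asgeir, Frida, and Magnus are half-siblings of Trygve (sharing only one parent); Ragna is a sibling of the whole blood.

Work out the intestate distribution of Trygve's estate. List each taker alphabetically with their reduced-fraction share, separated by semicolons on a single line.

No spouse, descendants, or parent survives, so the estate passes to Trygve's siblings per stirpes.
Half-blood siblings count for one-half the weight of whole-blood siblings at the initial division.
Dividing 1 in proportion to weights (total weight 5/2): Asgeir (weight 1/2) → 1/5; Frida (weight 1/2) → 1/5; Ragna (weight 1) → 2/5; Magnus (weight 1/2) → 1/5.
Asgeir is living and takes 1/5.
Frida is living and takes 1/5.
Ragna predeceased; the 2/5 allotted to Ragna's branch passes to Ragna's issue by representation.
The 2/5 is divided into 2 equal shares of 1/5 among Oskar, Solveig.
Oskar is living and takes 1/5.
Solveig is living and takes 1/5.
Magnus predeceased; the 1/5 allotted to Magnus's branch passes to Magnus's issue by representation.
The 1/5 is divided into 4 equal shares of 1/20 among Njord, Hallvard, Jorunn, Hakon.
Njord is living and takes 1/20.
Hallvard is living and takes 1/20.
Jorunn is living and takes 1/20.
Hakon is living and takes 1/20.

Asgeir 1/5; Frida 1/5; Hakon 1/20; Hallvard 1/20; Jorunn 1/20; Njord 1/20; Oskar 1/5; Solveig 1/5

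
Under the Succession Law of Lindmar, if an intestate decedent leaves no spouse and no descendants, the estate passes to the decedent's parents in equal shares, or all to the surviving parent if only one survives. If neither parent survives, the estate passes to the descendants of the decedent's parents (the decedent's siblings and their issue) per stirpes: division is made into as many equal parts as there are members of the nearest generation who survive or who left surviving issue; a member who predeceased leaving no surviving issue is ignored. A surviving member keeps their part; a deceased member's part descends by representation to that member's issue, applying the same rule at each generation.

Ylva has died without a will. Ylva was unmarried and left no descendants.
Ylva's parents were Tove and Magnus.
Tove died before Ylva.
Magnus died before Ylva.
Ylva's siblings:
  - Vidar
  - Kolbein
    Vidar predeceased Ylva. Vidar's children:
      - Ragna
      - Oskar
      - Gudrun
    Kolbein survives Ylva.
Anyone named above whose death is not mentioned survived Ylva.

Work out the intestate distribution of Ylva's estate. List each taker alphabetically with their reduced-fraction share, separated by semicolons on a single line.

Neither parent survives and there are no descendants, so the estate passes to Ylva's siblings and their issue per stirpes.
The estate is divided into 2 equal shares of 1/2 among Vidar, Kolbein.
Vidar predeceased; the 1/2 allotted to Vidar's branch passes to Vidar's issue by representation.
The 1/2 is divided into 3 equal shares of 1/6 among Ragna, Oskar, Gudrun.
Ragna is living and takes 1/6.
Oskar is living and takes 1/6.
Gudrun is living and takes 1/6.
Kolbein is living and takes 1/2.

Gudrun 1/6; Kolbein 1/2; Oskar 1/6; Ragna 1/6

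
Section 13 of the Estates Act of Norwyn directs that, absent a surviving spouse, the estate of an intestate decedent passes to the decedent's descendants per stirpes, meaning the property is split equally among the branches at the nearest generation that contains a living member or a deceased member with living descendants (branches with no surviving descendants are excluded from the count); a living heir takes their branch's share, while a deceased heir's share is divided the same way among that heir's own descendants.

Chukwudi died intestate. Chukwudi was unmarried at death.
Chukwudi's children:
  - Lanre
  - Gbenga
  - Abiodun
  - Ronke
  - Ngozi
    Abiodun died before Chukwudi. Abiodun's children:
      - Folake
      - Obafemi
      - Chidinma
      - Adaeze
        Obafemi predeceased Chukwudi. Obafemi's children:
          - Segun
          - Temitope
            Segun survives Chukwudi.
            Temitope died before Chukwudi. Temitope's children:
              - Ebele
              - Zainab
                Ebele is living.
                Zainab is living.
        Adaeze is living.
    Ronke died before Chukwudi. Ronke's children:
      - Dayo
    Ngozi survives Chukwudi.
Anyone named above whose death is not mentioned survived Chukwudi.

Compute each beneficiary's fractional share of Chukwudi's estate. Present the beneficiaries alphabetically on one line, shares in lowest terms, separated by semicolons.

There is no surviving spouse, so the entire estate passes to Chukwudi's descendants per stirpes.
The estate is divided into 5 equal shares of 1/5 among Lanre, Gbenga, Abiodun, Ronke, Ngozi.
Lanre is living and takes 1/5.
Gbenga is living and takes 1/5.
Abiodun predeceased; the 1/5 allotted to Abiodun's branch passes to Abiodun's issue by representation.
The 1/5 is divided into 4 equal shares of 1/20 among Folake, Obafemi, Chidinma, Adaeze.
Folake is living and takes 1/20.
Obafemi predeceased; the 1/20 allotted to Obafemi's branch passes to Obafemi's issue by representation.
The 1/20 is divided into 2 equal shares of 1/40 among Segun, Temitope.
Segun is living and takes 1/40.
Temitope predeceased; the 1/40 allotted to Temitope's branch passes to Temitope's issue by representation.
The 1/40 is divided into 2 equal shares of 1/80 among Ebele, Zainab.
Ebele is living and takes 1/80.
Zainab is living and takes 1/80.
Chidinma is living and takes 1/20.
Adaeze is living and takes 1/20.
Ronke predeceased; the 1/5 allotted to Ronke's branch passes to Ronke's issue by representation.
Dayo is the sole taker at this level and receives the full 1/5.
Ngozi is living and takes 1/5.

Adaeze 1/20; Chidinma 1/20; Dayo 1/5; Ebele 1/80; Folake 1/20; Gbenga 1/5; Lanre 1/5; Ngozi 1/5; Segun 1/40; Zainab 1/80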